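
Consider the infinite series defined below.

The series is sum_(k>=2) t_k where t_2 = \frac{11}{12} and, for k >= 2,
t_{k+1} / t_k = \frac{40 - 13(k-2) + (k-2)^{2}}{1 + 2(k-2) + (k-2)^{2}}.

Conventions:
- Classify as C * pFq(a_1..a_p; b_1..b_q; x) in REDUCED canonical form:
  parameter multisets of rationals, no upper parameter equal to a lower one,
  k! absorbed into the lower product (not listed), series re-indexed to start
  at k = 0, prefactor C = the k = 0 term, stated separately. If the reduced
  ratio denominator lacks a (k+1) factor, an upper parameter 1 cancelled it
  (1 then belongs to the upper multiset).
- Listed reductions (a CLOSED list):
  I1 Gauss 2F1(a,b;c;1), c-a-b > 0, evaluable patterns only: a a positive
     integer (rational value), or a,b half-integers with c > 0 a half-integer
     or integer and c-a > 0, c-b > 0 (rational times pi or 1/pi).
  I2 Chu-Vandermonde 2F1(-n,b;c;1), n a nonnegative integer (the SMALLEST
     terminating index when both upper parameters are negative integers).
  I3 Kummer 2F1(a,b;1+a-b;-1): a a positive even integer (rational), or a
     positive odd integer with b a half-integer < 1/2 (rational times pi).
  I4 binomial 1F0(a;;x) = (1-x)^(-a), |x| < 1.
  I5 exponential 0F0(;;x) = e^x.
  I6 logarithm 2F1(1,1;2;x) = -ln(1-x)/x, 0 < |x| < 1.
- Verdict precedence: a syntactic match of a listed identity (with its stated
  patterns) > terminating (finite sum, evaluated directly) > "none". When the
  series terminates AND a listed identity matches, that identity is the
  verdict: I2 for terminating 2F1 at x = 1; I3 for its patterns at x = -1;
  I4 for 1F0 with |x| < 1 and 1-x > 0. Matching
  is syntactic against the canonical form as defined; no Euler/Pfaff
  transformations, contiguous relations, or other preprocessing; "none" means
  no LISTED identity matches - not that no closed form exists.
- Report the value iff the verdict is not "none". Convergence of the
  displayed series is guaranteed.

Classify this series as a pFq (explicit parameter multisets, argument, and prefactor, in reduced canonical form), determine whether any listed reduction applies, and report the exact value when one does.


The series (x = 1) is 2F1: upper {-8, -5}, lower {1}, prefactor \frac{11}{12}. Verdict: the Chu-Vandermonde identity I2 applies (terminating 2F1 at x = 1 with n = 5, b = -8, c = 1). Sum: \frac{4719}{4}.

Structural cue: with t_0 = \frac{11}{12}, the expanded ratio factors over Q; prefactor 11/12, roots give parameters.
Ratio: r(k) = 1 * (k-8) (k-5) / [(k+1) (k+1)] - rational; roots negated = parameters, x = 1, C = \frac{11}{12}.


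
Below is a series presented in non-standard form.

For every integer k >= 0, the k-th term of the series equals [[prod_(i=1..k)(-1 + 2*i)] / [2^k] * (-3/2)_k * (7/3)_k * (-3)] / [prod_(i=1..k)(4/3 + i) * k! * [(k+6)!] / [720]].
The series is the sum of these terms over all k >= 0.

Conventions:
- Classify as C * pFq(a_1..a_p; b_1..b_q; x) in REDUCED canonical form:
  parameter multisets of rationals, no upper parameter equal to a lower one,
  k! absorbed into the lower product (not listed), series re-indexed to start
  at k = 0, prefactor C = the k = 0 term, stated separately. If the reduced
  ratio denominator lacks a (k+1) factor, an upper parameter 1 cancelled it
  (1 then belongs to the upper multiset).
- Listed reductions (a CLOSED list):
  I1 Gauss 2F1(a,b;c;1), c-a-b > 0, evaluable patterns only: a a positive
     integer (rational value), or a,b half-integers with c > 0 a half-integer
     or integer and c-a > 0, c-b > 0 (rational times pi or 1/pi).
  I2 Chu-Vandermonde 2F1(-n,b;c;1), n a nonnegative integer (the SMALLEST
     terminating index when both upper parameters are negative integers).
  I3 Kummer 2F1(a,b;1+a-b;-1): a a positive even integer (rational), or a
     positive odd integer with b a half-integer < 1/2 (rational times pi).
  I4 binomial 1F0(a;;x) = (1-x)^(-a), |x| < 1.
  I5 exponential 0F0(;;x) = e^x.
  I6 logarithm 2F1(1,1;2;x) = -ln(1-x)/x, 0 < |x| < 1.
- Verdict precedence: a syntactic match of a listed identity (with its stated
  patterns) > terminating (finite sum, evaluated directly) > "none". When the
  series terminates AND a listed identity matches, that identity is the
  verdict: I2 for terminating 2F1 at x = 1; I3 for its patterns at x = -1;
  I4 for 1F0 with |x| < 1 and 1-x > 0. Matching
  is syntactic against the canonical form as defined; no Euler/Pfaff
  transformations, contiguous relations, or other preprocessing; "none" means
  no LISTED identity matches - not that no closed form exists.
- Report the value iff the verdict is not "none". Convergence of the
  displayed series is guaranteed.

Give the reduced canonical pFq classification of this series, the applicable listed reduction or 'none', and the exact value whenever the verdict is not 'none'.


Key observation: t_0 = -3 here, and the denominator's factorial ratio (C = -3, x = 1) is a lower Pochhammer.
Adjacent-term ratio: r(k) = 1 * (k-3/2) (k+1/2) / [(k+7) (k+1)] ; factor over Q: parameters, x = 1, and C = -3.

At argument 1: a 2F1 with upper {-3/2, 1/2}, lower {7}, scaled by C = -3. Verdict: the half-integer Gauss pattern (I1) applies (x = 1; upper {-3/2, 1/2} half-integers, c = 7 in the evaluable pattern). Value: (-4194304/495495) / pi.


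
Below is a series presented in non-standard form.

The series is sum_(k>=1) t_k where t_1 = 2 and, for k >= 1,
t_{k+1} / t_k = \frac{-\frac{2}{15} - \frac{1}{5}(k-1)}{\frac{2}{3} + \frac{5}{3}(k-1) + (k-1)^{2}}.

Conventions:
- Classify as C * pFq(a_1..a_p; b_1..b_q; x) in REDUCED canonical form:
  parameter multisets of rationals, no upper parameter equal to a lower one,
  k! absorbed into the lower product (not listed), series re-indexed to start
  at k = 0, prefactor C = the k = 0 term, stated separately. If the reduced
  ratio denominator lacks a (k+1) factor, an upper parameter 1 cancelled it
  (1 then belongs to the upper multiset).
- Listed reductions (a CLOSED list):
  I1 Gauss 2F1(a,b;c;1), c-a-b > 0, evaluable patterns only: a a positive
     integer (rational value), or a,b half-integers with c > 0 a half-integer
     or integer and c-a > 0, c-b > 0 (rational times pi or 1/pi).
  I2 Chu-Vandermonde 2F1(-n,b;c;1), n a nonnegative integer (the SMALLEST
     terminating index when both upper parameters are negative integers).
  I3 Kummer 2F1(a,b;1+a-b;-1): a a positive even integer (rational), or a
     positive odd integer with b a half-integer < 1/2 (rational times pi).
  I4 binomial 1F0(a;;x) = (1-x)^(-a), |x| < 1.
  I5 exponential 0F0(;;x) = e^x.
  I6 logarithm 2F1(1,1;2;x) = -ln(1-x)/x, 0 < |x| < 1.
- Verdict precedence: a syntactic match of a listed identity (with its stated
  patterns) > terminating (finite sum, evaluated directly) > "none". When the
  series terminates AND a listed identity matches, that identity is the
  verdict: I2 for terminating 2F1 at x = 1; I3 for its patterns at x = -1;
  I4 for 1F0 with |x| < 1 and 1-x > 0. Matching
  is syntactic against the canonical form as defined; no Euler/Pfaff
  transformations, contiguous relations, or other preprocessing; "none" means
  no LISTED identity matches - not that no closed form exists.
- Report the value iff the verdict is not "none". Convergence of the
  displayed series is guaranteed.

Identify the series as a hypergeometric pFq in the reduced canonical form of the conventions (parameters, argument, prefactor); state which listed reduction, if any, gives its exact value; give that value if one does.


Canonical form: C = 2 times 0F0 with upper {-}, lower {-}, x = -\frac{1}{5}. Verdict: the I5 exponential reduction fires (the 0F0 exponential series at x = -\frac{1}{5}). Value: 2 \cdot e^{-\frac{1}{5}}.

The tell: t_0 being 2, the ratio is unreduced: k + 2/3 divides both sides (C = 2).
Adjacent-term ratio: r(k) = -\frac{1}{5} * 1 / [(k+1)] - rational in k, leading ratio -\frac{1}{5}; with t_0 = 2, classification follows.


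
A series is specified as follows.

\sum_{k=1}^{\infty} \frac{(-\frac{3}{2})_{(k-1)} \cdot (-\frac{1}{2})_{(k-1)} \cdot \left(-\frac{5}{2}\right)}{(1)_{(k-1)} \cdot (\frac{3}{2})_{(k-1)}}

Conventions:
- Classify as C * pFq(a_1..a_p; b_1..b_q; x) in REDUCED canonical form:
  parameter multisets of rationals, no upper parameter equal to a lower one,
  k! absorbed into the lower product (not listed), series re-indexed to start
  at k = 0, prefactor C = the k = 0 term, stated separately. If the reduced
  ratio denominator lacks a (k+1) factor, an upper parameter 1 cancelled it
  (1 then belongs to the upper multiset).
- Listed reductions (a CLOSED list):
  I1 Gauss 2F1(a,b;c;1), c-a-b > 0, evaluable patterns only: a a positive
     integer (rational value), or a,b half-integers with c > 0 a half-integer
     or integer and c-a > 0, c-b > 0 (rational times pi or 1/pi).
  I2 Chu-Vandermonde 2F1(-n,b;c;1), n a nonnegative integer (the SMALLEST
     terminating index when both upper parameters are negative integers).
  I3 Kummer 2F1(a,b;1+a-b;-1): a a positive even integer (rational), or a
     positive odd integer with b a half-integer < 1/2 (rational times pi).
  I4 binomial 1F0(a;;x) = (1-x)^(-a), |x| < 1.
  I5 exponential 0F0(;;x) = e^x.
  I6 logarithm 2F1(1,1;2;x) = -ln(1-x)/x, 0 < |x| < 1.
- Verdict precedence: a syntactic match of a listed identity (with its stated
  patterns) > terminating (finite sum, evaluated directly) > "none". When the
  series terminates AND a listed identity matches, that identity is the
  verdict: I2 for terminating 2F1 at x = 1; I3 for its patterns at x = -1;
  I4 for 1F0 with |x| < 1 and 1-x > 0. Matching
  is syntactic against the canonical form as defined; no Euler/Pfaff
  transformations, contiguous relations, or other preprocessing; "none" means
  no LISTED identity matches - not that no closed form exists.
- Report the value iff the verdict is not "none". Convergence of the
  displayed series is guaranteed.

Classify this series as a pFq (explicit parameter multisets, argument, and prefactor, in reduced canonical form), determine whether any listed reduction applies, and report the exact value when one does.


Prefactor -\frac{5}{2}, argument 1: 2F1 with upper {-\frac{3}{2}, -\frac{1}{2}} over lower {\frac{3}{2}}. Verdict: this is Gauss's theorem I1 (half-integer case) (x = 1; upper {-\frac{3}{2}, -\frac{1}{2}} half-integers, c = \frac{3}{2} in the evaluable pattern). Value: \left(-\frac{75}{64}\right) \cdot \pi.

First insight: t_0 being -\frac{5}{2}, (1)_k (C = -5/2) is k! itself.
Term ratio: r(k) = 1 * (k-\frac{3}{2}) (k-\frac{1}{2}) / [(k+\frac{3}{2}) (k+1)] - rational; roots negated = parameters, x = 1, C = -\frac{5}{2}.


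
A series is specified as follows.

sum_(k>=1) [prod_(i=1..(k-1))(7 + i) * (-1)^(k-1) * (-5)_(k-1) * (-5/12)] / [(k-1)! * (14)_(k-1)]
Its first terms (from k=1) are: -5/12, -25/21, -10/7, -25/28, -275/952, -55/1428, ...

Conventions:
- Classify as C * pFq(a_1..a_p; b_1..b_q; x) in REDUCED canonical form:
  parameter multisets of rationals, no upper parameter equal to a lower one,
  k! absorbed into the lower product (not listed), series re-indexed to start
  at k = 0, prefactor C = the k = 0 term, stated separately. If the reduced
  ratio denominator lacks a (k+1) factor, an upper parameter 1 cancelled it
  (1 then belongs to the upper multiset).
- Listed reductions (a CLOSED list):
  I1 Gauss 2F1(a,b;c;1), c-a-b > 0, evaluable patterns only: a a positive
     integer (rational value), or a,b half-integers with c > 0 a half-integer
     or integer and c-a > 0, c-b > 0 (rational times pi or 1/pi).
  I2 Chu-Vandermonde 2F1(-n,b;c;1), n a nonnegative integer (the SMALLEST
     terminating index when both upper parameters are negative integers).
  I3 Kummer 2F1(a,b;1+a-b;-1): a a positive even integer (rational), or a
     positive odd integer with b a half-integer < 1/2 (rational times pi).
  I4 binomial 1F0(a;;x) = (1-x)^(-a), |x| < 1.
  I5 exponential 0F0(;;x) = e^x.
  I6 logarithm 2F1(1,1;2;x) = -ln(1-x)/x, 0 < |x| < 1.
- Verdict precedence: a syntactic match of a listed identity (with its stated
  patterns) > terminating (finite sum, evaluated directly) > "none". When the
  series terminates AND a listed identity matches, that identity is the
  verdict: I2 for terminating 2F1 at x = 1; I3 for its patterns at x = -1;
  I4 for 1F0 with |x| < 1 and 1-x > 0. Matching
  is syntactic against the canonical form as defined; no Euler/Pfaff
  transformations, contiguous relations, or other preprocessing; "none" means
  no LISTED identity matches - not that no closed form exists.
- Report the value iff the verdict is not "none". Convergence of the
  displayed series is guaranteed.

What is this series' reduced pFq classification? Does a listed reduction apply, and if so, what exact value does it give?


The tell: from the first term -5/12: the running product (prefactor -5/12) telescopes to a rising factorial.
Term ratio: r(k) = (-1) * (k-5) (k+8) / [(k+14) (k+1)] - rational; roots negated = parameters, x = (-1), C = -5/12.

With C = -5/12: the canonical form is 2F1(-5, 8; 14; -1). Verdict (x = -1): the Kummer evaluation I3 applies (x = -1; c = 14 equals 1+a-b for upper {-5, 8}: listed pattern). Its exact value is -715/168.


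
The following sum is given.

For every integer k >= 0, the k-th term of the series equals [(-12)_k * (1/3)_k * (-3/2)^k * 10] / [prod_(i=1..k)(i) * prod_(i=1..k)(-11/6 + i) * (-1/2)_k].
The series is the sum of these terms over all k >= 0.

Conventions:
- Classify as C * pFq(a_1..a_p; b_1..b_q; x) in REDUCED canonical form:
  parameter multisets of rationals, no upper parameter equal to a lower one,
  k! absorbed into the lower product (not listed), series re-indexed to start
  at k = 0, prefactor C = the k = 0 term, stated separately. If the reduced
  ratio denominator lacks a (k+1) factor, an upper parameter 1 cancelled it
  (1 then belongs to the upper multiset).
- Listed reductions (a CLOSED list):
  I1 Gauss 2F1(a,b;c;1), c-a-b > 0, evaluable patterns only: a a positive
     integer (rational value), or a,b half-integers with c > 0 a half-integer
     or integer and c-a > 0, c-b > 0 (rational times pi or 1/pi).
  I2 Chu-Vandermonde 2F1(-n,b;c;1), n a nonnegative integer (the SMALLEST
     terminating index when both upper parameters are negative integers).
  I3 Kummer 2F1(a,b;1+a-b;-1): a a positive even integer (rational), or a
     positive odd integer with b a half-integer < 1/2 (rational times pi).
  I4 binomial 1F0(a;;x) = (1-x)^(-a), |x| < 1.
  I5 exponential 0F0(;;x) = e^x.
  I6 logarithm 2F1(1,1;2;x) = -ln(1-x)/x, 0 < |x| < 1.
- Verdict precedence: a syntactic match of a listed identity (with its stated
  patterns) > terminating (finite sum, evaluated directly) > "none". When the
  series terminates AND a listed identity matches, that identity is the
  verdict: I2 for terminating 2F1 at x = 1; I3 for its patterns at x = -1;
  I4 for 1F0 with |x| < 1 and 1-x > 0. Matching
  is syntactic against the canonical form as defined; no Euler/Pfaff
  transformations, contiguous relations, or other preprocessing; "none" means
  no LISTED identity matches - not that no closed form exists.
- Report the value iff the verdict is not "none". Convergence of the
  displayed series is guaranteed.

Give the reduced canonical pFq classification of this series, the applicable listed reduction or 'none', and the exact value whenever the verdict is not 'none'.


x = -3/2 here; the reduced form reads 2F2, upper {-12, 1/3}, lower {-5/6, -1/2}, C = 10. Verdict: terminating at k = 12: the factor (-12)_k kills every later term; summing the 13 survivors is exact. Its exact value is 17785208493672291274/21665649226585.

Key step: with t_0 = 10, the lower running product (prefactor 10) is a rising factorial.
Adjacent-term ratio: r(k) = (-3/2) * (k-12) (k+1/3) / [(k-5/6) (k-1/2) (k+1)] - poly over poly, x = (-3/2) from leading terms; C = 10 at k = 0.


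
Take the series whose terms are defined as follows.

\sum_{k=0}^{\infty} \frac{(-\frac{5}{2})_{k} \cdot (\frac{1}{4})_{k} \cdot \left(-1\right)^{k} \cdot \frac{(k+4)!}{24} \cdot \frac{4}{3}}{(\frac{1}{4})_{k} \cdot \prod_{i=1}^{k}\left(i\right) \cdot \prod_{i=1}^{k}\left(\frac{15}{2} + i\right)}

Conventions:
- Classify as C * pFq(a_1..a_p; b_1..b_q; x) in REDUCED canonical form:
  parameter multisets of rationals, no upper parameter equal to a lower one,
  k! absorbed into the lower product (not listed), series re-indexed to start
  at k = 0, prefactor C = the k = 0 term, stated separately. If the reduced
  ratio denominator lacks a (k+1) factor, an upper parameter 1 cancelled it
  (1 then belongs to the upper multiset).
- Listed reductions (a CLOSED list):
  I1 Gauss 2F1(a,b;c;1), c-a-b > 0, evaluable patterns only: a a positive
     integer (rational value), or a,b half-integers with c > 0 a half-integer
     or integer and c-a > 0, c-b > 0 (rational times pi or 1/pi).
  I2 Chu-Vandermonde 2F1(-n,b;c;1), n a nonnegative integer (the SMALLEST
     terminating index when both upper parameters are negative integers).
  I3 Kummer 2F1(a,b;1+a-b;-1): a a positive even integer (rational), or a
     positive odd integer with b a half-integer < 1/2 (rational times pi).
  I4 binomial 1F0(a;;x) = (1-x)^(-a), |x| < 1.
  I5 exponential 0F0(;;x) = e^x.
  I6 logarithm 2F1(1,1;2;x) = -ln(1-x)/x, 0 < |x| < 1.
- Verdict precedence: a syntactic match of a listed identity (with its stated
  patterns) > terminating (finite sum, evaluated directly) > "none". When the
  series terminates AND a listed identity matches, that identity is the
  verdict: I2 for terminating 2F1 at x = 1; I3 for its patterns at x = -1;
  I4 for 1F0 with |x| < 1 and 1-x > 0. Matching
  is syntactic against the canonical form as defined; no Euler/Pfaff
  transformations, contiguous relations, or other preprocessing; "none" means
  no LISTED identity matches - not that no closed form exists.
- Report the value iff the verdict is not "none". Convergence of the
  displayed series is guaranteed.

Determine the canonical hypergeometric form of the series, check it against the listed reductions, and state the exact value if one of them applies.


Reduced: x = -1, 2F1, upper = {-\frac{5}{2}, 5}, lower = {\frac{17}{2}}, C = \frac{4}{3}. Verdict: Kummer's theorem (I3) fires (x = -1; c = \frac{17}{2} equals 1+a-b for upper {-\frac{5}{2}, 5}: listed pattern). Its exact value is \frac{45045}{32768} \cdot \pi.

The tell: x = -1 and the product of the first k integers (C = 4/3) is k!.
Adjacent-term ratio: r(k) = -1 * (k-\frac{5}{2}) (k+5) / [(k+\frac{17}{2}) (k+1)] - rational in k. x = -1; t_0 = \frac{4}{3}; negate the roots.


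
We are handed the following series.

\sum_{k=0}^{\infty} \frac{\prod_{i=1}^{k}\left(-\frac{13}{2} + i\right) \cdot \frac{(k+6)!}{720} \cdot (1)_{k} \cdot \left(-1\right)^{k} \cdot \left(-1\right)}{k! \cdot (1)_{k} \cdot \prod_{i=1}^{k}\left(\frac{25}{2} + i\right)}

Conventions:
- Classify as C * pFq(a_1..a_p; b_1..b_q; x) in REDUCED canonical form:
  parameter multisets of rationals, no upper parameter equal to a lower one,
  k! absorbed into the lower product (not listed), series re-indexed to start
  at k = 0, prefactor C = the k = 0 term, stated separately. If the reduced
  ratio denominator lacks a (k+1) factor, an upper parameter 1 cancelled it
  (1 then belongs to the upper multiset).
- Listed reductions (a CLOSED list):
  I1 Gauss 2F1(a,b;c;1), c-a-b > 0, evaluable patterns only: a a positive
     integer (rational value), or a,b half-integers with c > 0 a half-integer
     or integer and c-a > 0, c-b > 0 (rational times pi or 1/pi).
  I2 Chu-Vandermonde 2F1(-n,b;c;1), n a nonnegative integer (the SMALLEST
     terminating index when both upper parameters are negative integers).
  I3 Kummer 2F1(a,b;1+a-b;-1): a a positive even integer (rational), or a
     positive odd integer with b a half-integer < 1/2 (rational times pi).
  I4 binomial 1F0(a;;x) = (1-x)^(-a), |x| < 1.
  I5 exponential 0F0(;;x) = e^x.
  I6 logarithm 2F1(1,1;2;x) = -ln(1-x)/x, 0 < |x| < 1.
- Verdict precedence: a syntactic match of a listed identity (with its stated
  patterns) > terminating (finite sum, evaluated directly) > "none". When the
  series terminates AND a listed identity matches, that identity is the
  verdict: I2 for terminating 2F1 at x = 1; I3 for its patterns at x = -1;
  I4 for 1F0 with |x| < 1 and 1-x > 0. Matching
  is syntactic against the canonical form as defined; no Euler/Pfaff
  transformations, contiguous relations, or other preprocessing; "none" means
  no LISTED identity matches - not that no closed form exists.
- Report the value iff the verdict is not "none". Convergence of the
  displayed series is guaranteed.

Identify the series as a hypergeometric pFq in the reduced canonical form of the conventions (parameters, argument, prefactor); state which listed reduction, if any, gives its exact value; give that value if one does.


Key observation: with t_0 = -1, the lower running product (C = -1) is a rising factorial.
Adjacent-term ratio: r(k) = -1 * (k-\frac{11}{2}) (k+7) / [(k+\frac{27}{2}) (k+1)] - poly over poly, x = -1 from leading terms; C = -1 at k = 0.

Prefactor -1, argument -1: 2F1 with upper {-\frac{11}{2}, 7} over lower {\frac{27}{2}}. Verdict: the Kummer evaluation I3 matches (x = -1; c = \frac{27}{2} equals 1+a-b for upper {-\frac{11}{2}, 7}: listed pattern). Exact value: \left(-\frac{929553625}{268435456}\right) \cdot \pi.


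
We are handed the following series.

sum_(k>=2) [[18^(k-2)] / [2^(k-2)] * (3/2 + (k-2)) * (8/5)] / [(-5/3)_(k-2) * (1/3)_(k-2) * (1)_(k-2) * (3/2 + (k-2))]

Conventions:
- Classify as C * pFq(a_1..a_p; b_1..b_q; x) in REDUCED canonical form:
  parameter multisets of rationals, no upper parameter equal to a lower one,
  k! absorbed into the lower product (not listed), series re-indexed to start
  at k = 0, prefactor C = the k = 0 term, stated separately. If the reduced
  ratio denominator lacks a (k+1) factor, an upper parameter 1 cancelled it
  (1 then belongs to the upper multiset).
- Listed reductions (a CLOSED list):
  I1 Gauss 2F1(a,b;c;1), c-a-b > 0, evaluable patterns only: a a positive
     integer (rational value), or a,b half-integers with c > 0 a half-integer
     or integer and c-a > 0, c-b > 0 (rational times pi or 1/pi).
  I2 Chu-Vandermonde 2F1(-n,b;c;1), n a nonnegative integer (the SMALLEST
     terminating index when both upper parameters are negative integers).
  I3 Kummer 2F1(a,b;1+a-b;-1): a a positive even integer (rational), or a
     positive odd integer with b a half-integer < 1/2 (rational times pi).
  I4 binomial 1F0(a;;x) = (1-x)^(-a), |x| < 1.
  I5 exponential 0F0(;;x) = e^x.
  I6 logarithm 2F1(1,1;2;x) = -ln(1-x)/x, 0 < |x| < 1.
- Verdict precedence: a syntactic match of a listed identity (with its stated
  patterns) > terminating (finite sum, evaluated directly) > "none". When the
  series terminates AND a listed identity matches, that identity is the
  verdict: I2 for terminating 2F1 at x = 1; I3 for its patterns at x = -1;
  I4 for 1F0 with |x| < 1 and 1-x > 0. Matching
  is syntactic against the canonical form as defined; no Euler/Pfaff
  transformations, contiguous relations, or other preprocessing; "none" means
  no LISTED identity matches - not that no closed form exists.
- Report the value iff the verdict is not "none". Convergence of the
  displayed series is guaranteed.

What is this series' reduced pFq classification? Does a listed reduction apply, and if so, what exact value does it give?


Prefactor 8/5, argument 9: 0F2 with upper {-} over lower {-5/3, 1/3}. Verdict: none. A 0F2 with upper {-} fits none of I1-I6 at x = 9; the sum runs forever.

Structural cue: from the first term 8/5: the two k-th powers (C = 8/5) combine into one argument.
Step ratio: r(k) = 9 * 1 / [(k-5/3) (k+1/3) (k+1)] - rational in k, leading ratio 9; with t_0 = 8/5, classification follows.


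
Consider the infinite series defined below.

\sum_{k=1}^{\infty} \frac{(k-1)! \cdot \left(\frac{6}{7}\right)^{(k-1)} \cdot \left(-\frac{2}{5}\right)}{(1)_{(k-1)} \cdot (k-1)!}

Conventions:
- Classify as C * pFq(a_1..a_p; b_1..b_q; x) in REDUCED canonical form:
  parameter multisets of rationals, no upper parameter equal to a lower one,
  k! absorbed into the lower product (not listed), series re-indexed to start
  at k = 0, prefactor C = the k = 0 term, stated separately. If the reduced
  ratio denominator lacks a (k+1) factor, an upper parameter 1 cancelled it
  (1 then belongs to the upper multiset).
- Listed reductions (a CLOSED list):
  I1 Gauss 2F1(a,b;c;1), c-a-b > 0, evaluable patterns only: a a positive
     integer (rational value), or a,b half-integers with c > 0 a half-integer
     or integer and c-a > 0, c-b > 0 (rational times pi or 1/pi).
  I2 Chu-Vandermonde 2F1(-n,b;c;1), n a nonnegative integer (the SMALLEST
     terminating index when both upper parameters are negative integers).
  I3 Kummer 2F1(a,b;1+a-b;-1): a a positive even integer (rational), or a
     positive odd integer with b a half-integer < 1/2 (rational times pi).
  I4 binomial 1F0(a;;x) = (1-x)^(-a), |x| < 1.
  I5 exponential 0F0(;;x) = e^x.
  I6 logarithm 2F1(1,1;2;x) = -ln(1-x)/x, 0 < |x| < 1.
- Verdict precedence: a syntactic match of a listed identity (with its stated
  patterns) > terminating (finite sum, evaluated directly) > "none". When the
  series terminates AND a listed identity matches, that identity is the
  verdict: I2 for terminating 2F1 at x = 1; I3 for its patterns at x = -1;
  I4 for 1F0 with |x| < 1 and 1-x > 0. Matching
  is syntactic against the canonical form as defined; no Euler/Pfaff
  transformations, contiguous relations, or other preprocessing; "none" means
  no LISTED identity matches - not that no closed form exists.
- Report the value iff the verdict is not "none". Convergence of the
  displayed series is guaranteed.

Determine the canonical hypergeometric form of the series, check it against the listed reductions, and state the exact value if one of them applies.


This is -\frac{2}{5} * 0F0(-; -; \frac{6}{7}) in reduced canonical form. Verdict: this is the exponential series (I5) (the 0F0 exponential series at x = \frac{6}{7}). Hence: \left(-\frac{2}{5}\right) \cdot e^{\frac{6}{7}}.

Key step: t_0 = -\frac{2}{5} here, and the parameter 1 appears in both the upper and lower lists and cancels.
Term ratio: r(k) = \frac{6}{7} * 1 / [(k+1)] - rational; roots negated = parameters, x = \frac{6}{7}, C = -\frac{2}{5}.


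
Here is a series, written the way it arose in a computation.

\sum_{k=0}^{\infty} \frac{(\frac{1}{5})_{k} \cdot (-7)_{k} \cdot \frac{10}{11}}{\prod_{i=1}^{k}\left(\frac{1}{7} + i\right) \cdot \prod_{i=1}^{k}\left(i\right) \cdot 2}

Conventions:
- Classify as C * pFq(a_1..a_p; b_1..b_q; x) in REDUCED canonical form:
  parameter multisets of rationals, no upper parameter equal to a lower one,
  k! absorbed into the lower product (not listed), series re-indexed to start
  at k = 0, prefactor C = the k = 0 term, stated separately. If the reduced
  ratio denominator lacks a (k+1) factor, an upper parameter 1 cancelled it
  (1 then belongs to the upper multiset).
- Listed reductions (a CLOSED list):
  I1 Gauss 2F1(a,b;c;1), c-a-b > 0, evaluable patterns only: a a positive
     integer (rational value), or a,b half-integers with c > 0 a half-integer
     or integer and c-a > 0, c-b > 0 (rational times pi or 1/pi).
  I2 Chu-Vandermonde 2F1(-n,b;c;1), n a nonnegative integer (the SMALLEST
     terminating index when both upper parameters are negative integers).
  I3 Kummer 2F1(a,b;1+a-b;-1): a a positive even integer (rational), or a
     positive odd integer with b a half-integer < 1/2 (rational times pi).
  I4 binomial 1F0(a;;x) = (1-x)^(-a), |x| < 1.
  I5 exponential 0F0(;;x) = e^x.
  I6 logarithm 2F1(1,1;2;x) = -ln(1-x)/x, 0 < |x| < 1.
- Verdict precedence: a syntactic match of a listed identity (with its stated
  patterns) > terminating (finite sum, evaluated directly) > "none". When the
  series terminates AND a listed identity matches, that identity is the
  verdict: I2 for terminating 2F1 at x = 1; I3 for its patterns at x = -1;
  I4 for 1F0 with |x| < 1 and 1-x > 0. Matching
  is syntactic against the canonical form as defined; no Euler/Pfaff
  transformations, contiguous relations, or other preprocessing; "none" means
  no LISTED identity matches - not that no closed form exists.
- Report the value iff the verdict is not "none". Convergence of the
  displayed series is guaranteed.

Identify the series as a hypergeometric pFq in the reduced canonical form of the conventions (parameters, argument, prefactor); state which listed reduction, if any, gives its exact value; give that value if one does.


The series (x = 1) is 2F1: upper {-7, \frac{1}{5}}, lower {\frac{8}{7}}, prefactor \frac{5}{11}. Verdict: the Chu-Vandermonde identity I2 matches (terminating 2F1 at x = 1 with n = 7, b = 1/5, c = \frac{8}{7}). Value: \frac{7336492137}{26791015625}.

Key observation: from the first term \frac{5}{11}: the constant factors (C = 5/11, x = 1) combine into one prefactor.
Adjacent-term ratio: r(k) = 1 * (k-7) (k+\frac{1}{5}) / [(k+\frac{8}{7}) (k+1)] - poly over poly, x = 1 from leading terms; C = \frac{5}{11} at k = 0.


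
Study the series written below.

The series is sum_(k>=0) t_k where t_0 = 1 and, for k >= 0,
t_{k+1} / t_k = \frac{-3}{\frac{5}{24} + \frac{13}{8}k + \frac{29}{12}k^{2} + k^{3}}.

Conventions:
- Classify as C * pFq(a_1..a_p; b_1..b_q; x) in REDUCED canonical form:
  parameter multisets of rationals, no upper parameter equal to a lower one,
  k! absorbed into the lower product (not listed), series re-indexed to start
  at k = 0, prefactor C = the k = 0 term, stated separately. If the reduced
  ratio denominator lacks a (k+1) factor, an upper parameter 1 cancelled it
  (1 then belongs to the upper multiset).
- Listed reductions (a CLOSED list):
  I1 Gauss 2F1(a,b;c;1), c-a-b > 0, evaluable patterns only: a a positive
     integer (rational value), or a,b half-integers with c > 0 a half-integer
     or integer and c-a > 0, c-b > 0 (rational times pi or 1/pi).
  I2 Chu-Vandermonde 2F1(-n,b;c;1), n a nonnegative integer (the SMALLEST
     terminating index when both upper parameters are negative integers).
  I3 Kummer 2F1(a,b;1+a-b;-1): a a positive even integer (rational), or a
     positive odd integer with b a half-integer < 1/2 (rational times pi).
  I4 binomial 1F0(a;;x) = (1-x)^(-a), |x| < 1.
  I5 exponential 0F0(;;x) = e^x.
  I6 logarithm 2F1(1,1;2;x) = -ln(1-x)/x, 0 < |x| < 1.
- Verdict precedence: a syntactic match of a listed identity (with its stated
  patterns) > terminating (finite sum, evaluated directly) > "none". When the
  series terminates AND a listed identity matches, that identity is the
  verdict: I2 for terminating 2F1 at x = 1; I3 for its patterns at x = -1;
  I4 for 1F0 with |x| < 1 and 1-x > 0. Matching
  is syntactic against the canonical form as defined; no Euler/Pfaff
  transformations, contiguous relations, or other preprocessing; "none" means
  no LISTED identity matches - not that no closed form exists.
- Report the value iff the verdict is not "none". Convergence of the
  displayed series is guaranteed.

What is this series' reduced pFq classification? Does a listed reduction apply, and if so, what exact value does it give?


This is 1 * 0F2(-; \frac{1}{6}, \frac{5}{4}; -3) in reduced canonical form. Verdict: none (x = -3): each listed identity misses the multisets {-} ; {\frac{1}{6}, \frac{5}{4}}.

Key step: from the first term 1: the expanded ratio factors over Q; prefactor 1, roots give parameters.
Term ratio: r(k) = -3 * 1 / [(k+\frac{1}{6}) (k+\frac{5}{4}) (k+1)] - rational in k, leading ratio -3; with t_0 = 1, classification follows.


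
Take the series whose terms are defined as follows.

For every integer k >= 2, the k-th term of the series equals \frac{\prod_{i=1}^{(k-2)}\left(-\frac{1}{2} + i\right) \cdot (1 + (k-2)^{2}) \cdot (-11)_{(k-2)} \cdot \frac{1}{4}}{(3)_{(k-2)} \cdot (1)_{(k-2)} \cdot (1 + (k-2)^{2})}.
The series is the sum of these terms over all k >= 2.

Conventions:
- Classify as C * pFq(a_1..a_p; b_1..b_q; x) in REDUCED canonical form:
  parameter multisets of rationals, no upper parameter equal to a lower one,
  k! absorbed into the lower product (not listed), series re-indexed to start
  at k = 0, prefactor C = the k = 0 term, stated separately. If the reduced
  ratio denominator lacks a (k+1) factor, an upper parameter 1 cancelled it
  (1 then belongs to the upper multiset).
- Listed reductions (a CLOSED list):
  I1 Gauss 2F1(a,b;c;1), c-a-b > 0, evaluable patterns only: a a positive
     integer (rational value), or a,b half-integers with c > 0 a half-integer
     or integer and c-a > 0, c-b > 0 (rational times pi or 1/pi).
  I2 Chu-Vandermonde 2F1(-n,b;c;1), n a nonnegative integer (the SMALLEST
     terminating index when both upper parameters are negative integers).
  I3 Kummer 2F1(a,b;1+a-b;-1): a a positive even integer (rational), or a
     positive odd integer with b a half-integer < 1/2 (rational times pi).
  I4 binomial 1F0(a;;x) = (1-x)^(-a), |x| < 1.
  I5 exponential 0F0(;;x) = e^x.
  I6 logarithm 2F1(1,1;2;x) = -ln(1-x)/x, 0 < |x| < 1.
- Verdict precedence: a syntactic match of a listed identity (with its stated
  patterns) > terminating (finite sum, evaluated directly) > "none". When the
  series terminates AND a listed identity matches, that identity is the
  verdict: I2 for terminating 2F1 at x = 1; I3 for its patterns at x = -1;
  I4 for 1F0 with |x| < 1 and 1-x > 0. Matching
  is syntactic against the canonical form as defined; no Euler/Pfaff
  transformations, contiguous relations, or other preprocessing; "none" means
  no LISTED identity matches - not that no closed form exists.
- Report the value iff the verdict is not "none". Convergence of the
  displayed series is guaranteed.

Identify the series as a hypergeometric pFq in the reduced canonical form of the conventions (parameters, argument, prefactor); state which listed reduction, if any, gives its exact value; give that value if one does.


x = 1 here; the reduced form reads 2F1, upper {-11, \frac{1}{2}}, lower {3}, C = \frac{1}{4}. Verdict at x = 1: Chu-Vandermonde (I2) matches (terminating 2F1 at x = 1 with n = 11, b = 1/2, c = 3). Its exact value is \frac{1300075}{12582912}.

Key step: t_0 = \frac{1}{4} here, and (1)_k (C = 1/4) is k! itself.
Ratio: r(k) = 1 * (k-11) (k+\frac{1}{2}) / [(k+3) (k+1)] - poly over poly, x = 1 from leading terms; C = \frac{1}{4} at k = 0.


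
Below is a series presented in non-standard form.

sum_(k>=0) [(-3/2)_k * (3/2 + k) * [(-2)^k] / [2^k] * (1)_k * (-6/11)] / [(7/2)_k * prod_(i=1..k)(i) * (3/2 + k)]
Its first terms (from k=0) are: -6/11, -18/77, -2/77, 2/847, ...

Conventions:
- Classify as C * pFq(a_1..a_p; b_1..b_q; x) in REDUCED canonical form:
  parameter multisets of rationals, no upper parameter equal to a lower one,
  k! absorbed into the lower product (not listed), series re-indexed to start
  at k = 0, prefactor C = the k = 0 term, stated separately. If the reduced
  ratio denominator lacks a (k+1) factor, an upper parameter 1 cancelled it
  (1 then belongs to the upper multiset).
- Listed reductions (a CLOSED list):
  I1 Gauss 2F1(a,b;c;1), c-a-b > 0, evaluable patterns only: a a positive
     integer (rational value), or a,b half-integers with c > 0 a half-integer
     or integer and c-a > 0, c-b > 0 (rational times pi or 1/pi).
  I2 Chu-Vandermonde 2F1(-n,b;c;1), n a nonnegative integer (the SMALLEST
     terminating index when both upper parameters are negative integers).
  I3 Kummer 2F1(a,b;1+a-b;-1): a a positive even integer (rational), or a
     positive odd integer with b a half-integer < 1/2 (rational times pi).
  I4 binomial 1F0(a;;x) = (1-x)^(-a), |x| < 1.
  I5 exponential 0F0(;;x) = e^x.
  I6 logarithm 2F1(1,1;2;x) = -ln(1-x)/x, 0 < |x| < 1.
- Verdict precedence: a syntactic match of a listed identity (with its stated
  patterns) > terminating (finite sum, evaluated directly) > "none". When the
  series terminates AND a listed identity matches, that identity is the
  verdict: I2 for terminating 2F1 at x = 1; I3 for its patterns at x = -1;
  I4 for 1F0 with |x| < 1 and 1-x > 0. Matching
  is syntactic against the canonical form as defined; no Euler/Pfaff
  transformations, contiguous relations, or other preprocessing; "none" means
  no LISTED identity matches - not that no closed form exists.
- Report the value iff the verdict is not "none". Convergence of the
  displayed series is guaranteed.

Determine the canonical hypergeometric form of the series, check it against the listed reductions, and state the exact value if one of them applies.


Classification (C = -6/11): 2F1 with upper {-3/2, 1}, lower {7/2}, argument x = -1. Verdict: Kummer (I3) fires (x = -1; c = 7/2 equals 1+a-b for upper {-3/2, 1}: listed pattern). Sum: (-45/176) * pi.

First insight: t_0 being -6/11, k + 3/2 divides numerator and denominator alike; prefactor -6/11 after cancelling.
Consecutive-term ratio: r(k) = (-1) * (k-3/2) (k+1) / [(k+7/2) (k+1)] - rational; roots negated = parameters, x = (-1), C = -6/11.


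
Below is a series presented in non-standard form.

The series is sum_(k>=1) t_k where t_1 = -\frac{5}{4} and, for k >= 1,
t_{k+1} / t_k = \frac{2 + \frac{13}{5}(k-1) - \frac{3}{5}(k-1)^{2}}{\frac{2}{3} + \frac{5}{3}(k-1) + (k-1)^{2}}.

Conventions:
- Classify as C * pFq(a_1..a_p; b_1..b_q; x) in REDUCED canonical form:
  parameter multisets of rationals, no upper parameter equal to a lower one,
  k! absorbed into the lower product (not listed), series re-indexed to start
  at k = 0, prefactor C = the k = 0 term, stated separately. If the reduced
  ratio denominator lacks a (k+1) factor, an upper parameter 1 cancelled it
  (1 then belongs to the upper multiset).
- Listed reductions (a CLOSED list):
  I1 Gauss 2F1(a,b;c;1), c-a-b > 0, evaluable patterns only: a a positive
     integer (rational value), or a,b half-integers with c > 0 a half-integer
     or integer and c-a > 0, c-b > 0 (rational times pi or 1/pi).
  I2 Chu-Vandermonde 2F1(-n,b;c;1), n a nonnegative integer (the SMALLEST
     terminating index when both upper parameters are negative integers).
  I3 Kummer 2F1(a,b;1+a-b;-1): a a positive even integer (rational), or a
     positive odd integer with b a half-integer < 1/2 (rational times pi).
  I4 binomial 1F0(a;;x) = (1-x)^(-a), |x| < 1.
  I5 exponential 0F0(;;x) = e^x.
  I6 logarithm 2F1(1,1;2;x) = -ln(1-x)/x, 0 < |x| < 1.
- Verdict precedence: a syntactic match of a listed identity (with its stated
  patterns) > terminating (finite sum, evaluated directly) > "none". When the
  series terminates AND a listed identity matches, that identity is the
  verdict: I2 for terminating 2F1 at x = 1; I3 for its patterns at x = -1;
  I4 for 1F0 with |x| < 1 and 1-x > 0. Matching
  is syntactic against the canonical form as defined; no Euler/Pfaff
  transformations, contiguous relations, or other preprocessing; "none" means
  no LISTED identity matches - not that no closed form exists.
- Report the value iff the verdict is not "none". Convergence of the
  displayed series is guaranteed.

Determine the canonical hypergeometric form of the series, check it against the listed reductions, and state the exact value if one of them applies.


x = -\frac{3}{5} here; the reduced form reads 1F0, upper {-5}, lower {-}, C = -\frac{5}{4}. Verdict: the I4 binomial reduction applies (the 1F0 binomial series: exponent 5, x = -\frac{3}{5}). Exact value: -\frac{8192}{625}.

Key step: with t_0 = -\frac{5}{4}, roots of the ratio polynomials (C = -5/4, x = -3/5) are the negated parameters.
Ratio: r(k) = -\frac{3}{5} * (k-5) / [(k+1)] ; factor over Q: parameters, x = -\frac{3}{5}, and C = -\frac{5}{4}.


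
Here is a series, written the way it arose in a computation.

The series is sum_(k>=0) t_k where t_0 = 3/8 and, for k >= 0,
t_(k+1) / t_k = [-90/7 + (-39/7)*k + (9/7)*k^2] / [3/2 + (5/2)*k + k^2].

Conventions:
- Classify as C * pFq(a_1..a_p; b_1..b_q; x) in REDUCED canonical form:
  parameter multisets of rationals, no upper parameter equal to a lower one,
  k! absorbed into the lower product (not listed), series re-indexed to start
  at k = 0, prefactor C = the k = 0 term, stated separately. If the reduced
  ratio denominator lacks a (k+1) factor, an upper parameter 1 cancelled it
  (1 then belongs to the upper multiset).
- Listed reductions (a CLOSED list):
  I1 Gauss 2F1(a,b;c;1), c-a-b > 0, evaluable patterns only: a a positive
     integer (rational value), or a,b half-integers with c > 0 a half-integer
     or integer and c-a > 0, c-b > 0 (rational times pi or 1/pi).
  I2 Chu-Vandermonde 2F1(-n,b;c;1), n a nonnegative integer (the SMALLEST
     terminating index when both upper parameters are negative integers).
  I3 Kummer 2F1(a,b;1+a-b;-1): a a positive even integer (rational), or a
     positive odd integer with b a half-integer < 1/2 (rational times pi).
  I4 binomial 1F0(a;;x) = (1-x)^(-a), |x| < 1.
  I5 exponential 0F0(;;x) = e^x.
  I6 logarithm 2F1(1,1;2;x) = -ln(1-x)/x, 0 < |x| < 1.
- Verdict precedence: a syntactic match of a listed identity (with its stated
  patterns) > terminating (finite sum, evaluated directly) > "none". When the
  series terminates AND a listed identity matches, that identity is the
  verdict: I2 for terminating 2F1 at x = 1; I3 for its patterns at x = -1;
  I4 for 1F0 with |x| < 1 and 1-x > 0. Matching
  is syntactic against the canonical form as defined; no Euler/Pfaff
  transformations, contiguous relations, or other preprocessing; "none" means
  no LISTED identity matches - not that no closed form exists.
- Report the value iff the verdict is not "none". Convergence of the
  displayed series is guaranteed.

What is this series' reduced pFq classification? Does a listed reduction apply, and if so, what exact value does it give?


At argument 9/7: a 2F1 with upper {-6, 5/3}, lower {3/2}, scaled by C = 3/8. Verdict: terminating at k = 6: the factor (-6)_k kills every later term; summing the 7 survivors is exact. Value: -13317/12235496.

Structural cue: from the first term 3/8: roots of the ratio polynomials (C = 3/8, x = 9/7) are the negated parameters.
Consecutive-term ratio: r(k) = (9/7) * (k-6) (k+5/3) / [(k+3/2) (k+1)] ; factor over Q: parameters, x = (9/7), and C = 3/8.
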